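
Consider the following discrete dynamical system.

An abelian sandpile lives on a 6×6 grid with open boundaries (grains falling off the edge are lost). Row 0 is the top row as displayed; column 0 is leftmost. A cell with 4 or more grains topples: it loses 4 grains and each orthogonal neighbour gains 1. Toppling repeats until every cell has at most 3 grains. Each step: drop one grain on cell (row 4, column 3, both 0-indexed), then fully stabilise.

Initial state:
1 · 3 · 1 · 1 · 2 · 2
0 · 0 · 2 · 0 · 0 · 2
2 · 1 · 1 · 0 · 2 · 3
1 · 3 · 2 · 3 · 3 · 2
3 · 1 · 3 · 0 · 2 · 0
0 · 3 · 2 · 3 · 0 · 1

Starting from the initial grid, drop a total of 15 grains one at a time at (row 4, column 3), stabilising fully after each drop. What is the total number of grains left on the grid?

gen 0: 1 · 3 · 1 · 1 · 2 · 2
0 · 0 · 2 · 0 · 0 · 2
2 · 1 · 1 · 0 · 2 · 3
1 · 3 · 2 · 3 · 3 · 2
3 · 1 · 3 · 0 · 2 · 0
0 · 3 · 2 · 3 · 0 · 1
gen 1: 1 · 3 · 1 · 1 · 2 · 2
0 · 0 · 2 · 0 · 0 · 2
2 · 1 · 1 · 0 · 2 · 3
1 · 3 · 2 · 3 · 3 · 2
3 · 1 · 3 · 1 · 2 · 0
0 · 3 · 2 · 3 · 0 · 1
gen 2: 1 · 3 · 1 · 1 · 2 · 2
0 · 0 · 2 · 0 · 0 · 2
2 · 1 · 1 · 0 · 2 · 3
1 · 3 · 2 · 3 · 3 · 2
3 · 1 · 3 · 2 · 2 · 0
0 · 3 · 2 · 3 · 0 · 1
gen 3: 1 · 3 · 1 · 1 · 2 · 2
0 · 0 · 2 · 0 · 0 · 2
2 · 1 · 1 · 0 · 2 · 3
1 · 3 · 2 · 3 · 3 · 2
3 · 1 · 3 · 3 · 2 · 0
0 · 3 · 2 · 3 · 0 · 1
gen 4: 1 · 3 · 1 · 1 · 2 · 2
0 · 0 · 2 · 0 · 0 · 2
2 · 2 · 2 · 1 · 3 · 3
3 · 1 · 2 · 3 · 1 · 3
0 · 2 · 0 · 1 · 1 · 1
2 · 1 · 2 · 2 · 2 · 1
gen 5: 1 · 3 · 1 · 1 · 2 · 2
0 · 0 · 2 · 0 · 0 · 2
2 · 2 · 2 · 1 · 3 · 3
3 · 1 · 2 · 3 · 1 · 3
0 · 2 · 0 · 2 · 1 · 1
2 · 1 · 2 · 2 · 2 · 1
gen 6: 1 · 3 · 1 · 1 · 2 · 2
0 · 0 · 2 · 0 · 0 · 2
2 · 2 · 2 · 1 · 3 · 3
3 · 1 · 2 · 3 · 1 · 3
0 · 2 · 0 · 3 · 1 · 1
2 · 1 · 2 · 2 · 2 · 1
gen 7: 1 · 3 · 1 · 1 · 2 · 2
0 · 0 · 2 · 0 · 0 · 2
2 · 2 · 2 · 2 · 3 · 3
3 · 1 · 3 · 0 · 2 · 3
0 · 2 · 1 · 1 · 2 · 1
2 · 1 · 2 · 3 · 2 · 1
gen 8: 1 · 3 · 1 · 1 · 2 · 2
0 · 0 · 2 · 0 · 0 · 2
2 · 2 · 2 · 2 · 3 · 3
3 · 1 · 3 · 0 · 2 · 3
0 · 2 · 1 · 2 · 2 · 1
2 · 1 · 2 · 3 · 2 · 1
gen 9: 1 · 3 · 1 · 1 · 2 · 2
0 · 0 · 2 · 0 · 0 · 2
2 · 2 · 2 · 2 · 3 · 3
3 · 1 · 3 · 0 · 2 · 3
0 · 2 · 1 · 3 · 2 · 1
2 · 1 · 2 · 3 · 2 · 1
gen 10: 1 · 3 · 1 · 1 · 2 · 2
0 · 0 · 2 · 0 · 0 · 2
2 · 2 · 2 · 2 · 3 · 3
3 · 1 · 3 · 1 · 2 · 3
0 · 2 · 2 · 1 · 3 · 1
2 · 1 · 3 · 0 · 3 · 1
gen 11: 1 · 3 · 1 · 1 · 2 · 2
0 · 0 · 2 · 0 · 0 · 2
2 · 2 · 2 · 2 · 3 · 3
3 · 1 · 3 · 1 · 2 · 3
0 · 2 · 2 · 2 · 3 · 1
2 · 1 · 3 · 0 · 3 · 1
gen 12: 1 · 3 · 1 · 1 · 2 · 2
0 · 0 · 2 · 0 · 0 · 2
2 · 2 · 2 · 2 · 3 · 3
3 · 1 · 3 · 1 · 2 · 3
0 · 2 · 2 · 3 · 3 · 1
2 · 1 · 3 · 0 · 3 · 1
gen 13: 1 · 3 · 1 · 1 · 2 · 2
0 · 0 · 2 · 0 · 0 · 2
2 · 2 · 2 · 2 · 3 · 3
3 · 1 · 3 · 2 · 3 · 3
0 · 2 · 3 · 1 · 1 · 2
2 · 1 · 3 · 2 · 0 · 2
gen 14: 1 · 3 · 1 · 1 · 2 · 2
0 · 0 · 2 · 0 · 0 · 2
2 · 2 · 2 · 2 · 3 · 3
3 · 1 · 3 · 2 · 3 · 3
0 · 2 · 3 · 2 · 1 · 2
2 · 1 · 3 · 2 · 0 · 2
gen 15: 1 · 3 · 1 · 1 · 2 · 2
0 · 0 · 2 · 0 · 0 · 2
2 · 2 · 2 · 2 · 3 · 3
3 · 1 · 3 · 2 · 3 · 3
0 · 2 · 3 · 3 · 1 · 2
2 · 1 · 3 · 2 · 0 · 2

64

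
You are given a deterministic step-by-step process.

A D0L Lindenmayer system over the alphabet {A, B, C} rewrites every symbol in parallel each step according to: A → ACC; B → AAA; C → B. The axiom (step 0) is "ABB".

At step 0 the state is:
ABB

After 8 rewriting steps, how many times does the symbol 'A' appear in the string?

1087

step 0: ABB
step 1: ACCAAAAAA
step 2: ACCBBACCACCACCACCACCACC
step 3: ACCBBAAAAAAACCBBACCBBACCBBACCBBACCBBACCBB
step 4: ACCBBAAAAAAACCACCACCACCACCACCACCBBAAAAAAACCBBAAAAAAACCBBAAAAAAACCBBAAAAAAACCBBAAAAAAACCBBAAAAAA
step 5: ACCBBAAAAAAACCACCACCACCACCACCACCBBACCBBACCBBACCBBACCBBACCB…ACCBBAAAAAAACCACCACCACCACCACCACCBBAAAAAAACCACCACCACCACCACC  (len 233)
step 6: ACCBBAAAAAAACCACCACCACCACCACCACCBBACCBBACCBBACCBBACCBBACCB…CCBBAAAAAAACCACCACCACCACCACCACCBBACCBBACCBBACCBBACCBBACCBB  (len 479)
step 7: ACCBBAAAAAAACCACCACCACCACCACCACCBBACCBBACCBBACCBBACCBBACCB…AAAACCBBAAAAAAACCBBAAAAAAACCBBAAAAAAACCBBAAAAAAACCBBAAAAAA  (len 1049)
step 8: ACCBBAAAAAAACCACCACCACCACCACCACCBBACCBBACCBBACCBBACCBBACCB…ACCBBAAAAAAACCACCACCACCACCACCACCBBAAAAAAACCACCACCACCACCACC  (len 2447)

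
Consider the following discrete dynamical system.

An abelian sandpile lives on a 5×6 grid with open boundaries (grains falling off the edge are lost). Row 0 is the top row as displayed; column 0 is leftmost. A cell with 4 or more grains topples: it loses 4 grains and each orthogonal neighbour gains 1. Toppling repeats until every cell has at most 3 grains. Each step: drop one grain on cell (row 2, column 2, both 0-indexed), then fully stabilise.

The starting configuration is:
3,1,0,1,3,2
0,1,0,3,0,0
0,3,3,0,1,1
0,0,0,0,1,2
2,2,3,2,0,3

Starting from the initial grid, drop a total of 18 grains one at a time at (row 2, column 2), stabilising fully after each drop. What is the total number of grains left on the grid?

54

t=0: 3,1,0,1,3,2
0,1,0,3,0,0
0,3,3,0,1,1
0,0,0,0,1,2
2,2,3,2,0,3
t=1: 3,1,0,1,3,2
0,2,1,3,0,0
1,0,1,1,1,1
0,1,1,0,1,2
2,2,3,2,0,3
t=2: 3,1,0,1,3,2
0,2,1,3,0,0
1,0,2,1,1,1
0,1,1,0,1,2
2,2,3,2,0,3
t=3: 3,1,0,1,3,2
0,2,1,3,0,0
1,0,3,1,1,1
0,1,1,0,1,2
2,2,3,2,0,3
t=4: 3,1,0,1,3,2
0,2,2,3,0,0
1,1,0,2,1,1
0,1,2,0,1,2
2,2,3,2,0,3
t=5: 3,1,0,1,3,2
0,2,2,3,0,0
1,1,1,2,1,1
0,1,2,0,1,2
2,2,3,2,0,3
t=6: 3,1,0,1,3,2
0,2,2,3,0,0
1,1,2,2,1,1
0,1,2,0,1,2
2,2,3,2,0,3
t=7: 3,1,0,1,3,2
0,2,2,3,0,0
1,1,3,2,1,1
0,1,2,0,1,2
2,2,3,2,0,3
t=8: 3,1,0,1,3,2
0,2,3,3,0,0
1,2,0,3,1,1
0,1,3,0,1,2
2,2,3,2,0,3
t=9: 3,1,0,1,3,2
0,2,3,3,0,0
1,2,1,3,1,1
0,1,3,0,1,2
2,2,3,2,0,3
t=10: 3,1,0,1,3,2
0,2,3,3,0,0
1,2,2,3,1,1
0,1,3,0,1,2
2,2,3,2,0,3
t=11: 3,1,0,1,3,2
0,2,3,3,0,0
1,2,3,3,1,1
0,1,3,0,1,2
2,2,3,2,0,3
t=12: 3,1,1,2,3,2
0,3,1,1,1,0
1,3,3,1,2,1
0,2,1,2,1,2
2,3,0,3,0,3
t=13: 3,2,1,2,3,2
1,0,3,1,1,0
2,1,1,2,2,1
0,3,2,2,1,2
2,3,0,3,0,3
t=14: 3,2,1,2,3,2
1,0,3,1,1,0
2,1,2,2,2,1
0,3,2,2,1,2
2,3,0,3,0,3
t=15: 3,2,1,2,3,2
1,0,3,1,1,0
2,1,3,2,2,1
0,3,2,2,1,2
2,3,0,3,0,3
t=16: 3,2,2,2,3,2
1,1,0,2,1,0
2,2,1,3,2,1
0,3,3,2,1,2
2,3,0,3,0,3
t=17: 3,2,2,2,3,2
1,1,0,2,1,0
2,2,2,3,2,1
0,3,3,2,1,2
2,3,0,3,0,3
t=18: 3,2,2,2,3,2
1,1,0,2,1,0
2,2,3,3,2,1
0,3,3,2,1,2
2,3,0,3,0,3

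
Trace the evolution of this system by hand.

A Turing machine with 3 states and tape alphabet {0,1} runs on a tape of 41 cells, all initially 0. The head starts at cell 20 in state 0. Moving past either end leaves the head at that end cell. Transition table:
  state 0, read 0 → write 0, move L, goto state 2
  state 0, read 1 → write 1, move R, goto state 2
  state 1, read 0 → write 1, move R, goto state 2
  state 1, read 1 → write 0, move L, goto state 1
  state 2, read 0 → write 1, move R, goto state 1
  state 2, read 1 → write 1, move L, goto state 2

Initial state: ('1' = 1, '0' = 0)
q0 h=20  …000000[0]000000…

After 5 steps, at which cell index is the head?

[0] q0 h=20  …000000[0]000000…
[1] q2 h=19  …000000[0]000000…
[2] q1 h=20  …000001[0]000000…
[3] q2 h=21  …000011[0]000000…
[4] q1 h=22  …000111[0]000000…
[5] q2 h=23  …001111[0]000000…

23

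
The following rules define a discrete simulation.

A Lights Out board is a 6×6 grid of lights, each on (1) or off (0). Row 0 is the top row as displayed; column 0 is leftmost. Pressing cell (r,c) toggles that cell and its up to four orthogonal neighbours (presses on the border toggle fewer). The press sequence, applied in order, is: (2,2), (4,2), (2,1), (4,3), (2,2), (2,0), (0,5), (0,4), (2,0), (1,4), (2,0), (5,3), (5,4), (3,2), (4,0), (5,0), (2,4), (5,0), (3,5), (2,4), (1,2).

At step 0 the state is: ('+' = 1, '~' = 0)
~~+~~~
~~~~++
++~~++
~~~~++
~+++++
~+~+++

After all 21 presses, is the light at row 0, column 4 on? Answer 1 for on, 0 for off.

step 0: ~~+~~~
~~~~++
++~~++
~~~~++
~+++++
~+~+++
step 1: ~~+~~~
~~+~++
+~++++
~~+~++
~+++++
~+~+++
step 2: ~~+~~~
~~+~++
+~++++
~~~~++
~~~~++
~+++++
step 3: ~~+~~~
~++~++
~+~+++
~+~~++
~~~~++
~+++++
step 4: ~~+~~~
~++~++
~+~+++
~+~+++
~~++~+
~++~++
step 5: ~~+~~~
~+~~++
~~+~++
~+++++
~~++~+
~++~++
step 6: ~~+~~~
++~~++
+++~++
++++++
~~++~+
~++~++
step 7: ~~+~++
++~~+~
+++~++
++++++
~~++~+
~++~++
step 8: ~~++~~
++~~~~
+++~++
++++++
~~++~+
~++~++
step 9: ~~++~~
~+~~~~
~~+~++
~+++++
~~++~+
~++~++
step 10: ~~+++~
~+~+++
~~+~~+
~+++++
~~++~+
~++~++
step 11: ~~+++~
++~+++
+++~~+
++++++
~~++~+
~++~++
step 12: ~~+++~
++~+++
+++~~+
++++++
~~+~~+
~+~+~+
step 13: ~~+++~
++~+++
+++~~+
++++++
~~+~++
~+~~+~
step 14: ~~+++~
++~+++
++~~~+
+~~~++
~~~~++
~+~~+~
step 15: ~~+++~
++~+++
++~~~+
~~~~++
++~~++
++~~+~
step 16: ~~+++~
++~+++
++~~~+
~~~~++
~+~~++
~~~~+~
step 17: ~~+++~
++~+~+
++~++~
~~~~~+
~+~~++
~~~~+~
step 18: ~~+++~
++~+~+
++~++~
~~~~~+
++~~++
++~~+~
step 19: ~~+++~
++~+~+
++~+++
~~~~+~
++~~+~
++~~+~
step 20: ~~+++~
++~+++
++~~~~
~~~~~~
++~~+~
++~~+~
step 21: ~~~++~
+~+~++
+++~~~
~~~~~~
++~~+~
++~~+~

1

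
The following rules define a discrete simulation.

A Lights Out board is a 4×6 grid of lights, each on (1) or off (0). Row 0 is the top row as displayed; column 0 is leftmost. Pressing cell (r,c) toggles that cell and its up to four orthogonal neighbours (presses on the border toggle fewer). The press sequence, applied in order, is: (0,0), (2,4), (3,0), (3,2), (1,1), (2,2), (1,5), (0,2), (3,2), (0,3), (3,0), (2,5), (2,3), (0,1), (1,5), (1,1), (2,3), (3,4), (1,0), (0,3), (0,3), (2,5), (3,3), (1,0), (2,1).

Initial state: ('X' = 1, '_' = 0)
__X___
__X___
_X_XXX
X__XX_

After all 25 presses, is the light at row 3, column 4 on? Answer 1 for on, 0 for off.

gen 0: __X___
__X___
_X_XXX
X__XX_
gen 1: XXX___
X_X___
_X_XXX
X__XX_
gen 2: XXX___
X_X_X_
_X____
X__X__
gen 3: XXX___
X_X_X_
XX____
_X_X__
gen 4: XXX___
X_X_X_
XXX___
__X___
gen 5: X_X___
_X__X_
X_X___
__X___
gen 6: X_X___
_XX_X_
XX_X__
______
gen 7: X_X__X
_XX__X
XX_X_X
______
gen 8: XX_X_X
_X___X
XX_X_X
______
gen 9: XX_X_X
_X___X
XXXX_X
_XXX__
gen 10: XXX_XX
_X_X_X
XXXX_X
_XXX__
gen 11: XXX_XX
_X_X_X
_XXX_X
X_XX__
gen 12: XXX_XX
_X_X__
_XXXX_
X_XX_X
gen 13: XXX_XX
_X____
_X____
X_X__X
gen 14: ____XX
______
_X____
X_X__X
gen 15: ____X_
____XX
_X___X
X_X__X
gen 16: _X__X_
XXX_XX
_____X
X_X__X
gen 17: _X__X_
XXXXXX
__XXXX
X_XX_X
gen 18: _X__X_
XXXXXX
__XX_X
X_X_X_
gen 19: XX__X_
__XXXX
X_XX_X
X_X_X_
gen 20: XXXX__
__X_XX
X_XX_X
X_X_X_
gen 21: XX__X_
__XXXX
X_XX_X
X_X_X_
gen 22: XX__X_
__XXX_
X_XXX_
X_X_XX
gen 23: XX__X_
__XXX_
X_X_X_
X__X_X
gen 24: _X__X_
XXXXX_
__X_X_
X__X_X
gen 25: _X__X_
X_XXX_
XX__X_
XX_X_X

0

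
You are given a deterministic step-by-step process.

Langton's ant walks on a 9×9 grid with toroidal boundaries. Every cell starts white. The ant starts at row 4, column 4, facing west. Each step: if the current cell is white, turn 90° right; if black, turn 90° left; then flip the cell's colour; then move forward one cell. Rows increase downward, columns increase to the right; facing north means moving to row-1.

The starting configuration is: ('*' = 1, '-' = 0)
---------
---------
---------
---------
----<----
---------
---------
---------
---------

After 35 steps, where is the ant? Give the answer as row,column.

t=0: ---------
---------
---------
---------
----<----
---------
---------
---------
---------
t=1: ---------
---------
---------
----^----
----*----
---------
---------
---------
---------
t=2: ---------
---------
---------
----*>---
----*----
---------
---------
---------
---------
t=3: ---------
---------
---------
----**---
----*v---
---------
---------
---------
---------
t=4: ---------
---------
---------
----**---
----<*---
---------
---------
---------
---------
t=5: ---------
---------
---------
----**---
-----*---
----v----
---------
---------
---------
t=6: ---------
---------
---------
----**---
-----*---
---<*----
---------
---------
---------
t=7: ---------
---------
---------
----**---
---^-*---
---**----
---------
---------
---------
t=8: ---------
---------
---------
----**---
---*>*---
---**----
---------
---------
---------
t=9: ---------
---------
---------
----**---
---***---
---*v----
---------
---------
---------
t=10: ---------
---------
---------
----**---
---***---
---*->---
---------
---------
---------
t=11: ---------
---------
---------
----**---
---***---
---*-*---
-----v---
---------
---------
t=12: ---------
---------
---------
----**---
---***---
---*-*---
----<*---
---------
---------
t=13: ---------
---------
---------
----**---
---***---
---*^*---
----**---
---------
---------
t=14: ---------
---------
---------
----**---
---***---
---**>---
----**---
---------
---------
t=15: ---------
---------
---------
----**---
---**^---
---**----
----**---
---------
---------
t=16: ---------
---------
---------
----**---
---*<----
---**----
----**---
---------
---------
t=17: ---------
---------
---------
----**---
---*-----
---*v----
----**---
---------
---------
t=18: ---------
---------
---------
----**---
---*-----
---*->---
----**---
---------
---------
t=19: ---------
---------
---------
----**---
---*-----
---*-*---
----*v---
---------
---------
t=20: ---------
---------
---------
----**---
---*-----
---*-*---
----*->--
---------
---------
t=21: ---------
---------
---------
----**---
---*-----
---*-*---
----*-*--
------v--
---------
t=22: ---------
---------
---------
----**---
---*-----
---*-*---
----*-*--
-----<*--
---------
t=23: ---------
---------
---------
----**---
---*-----
---*-*---
----*^*--
-----**--
---------
t=24: ---------
---------
---------
----**---
---*-----
---*-*---
----**>--
-----**--
---------
t=25: ---------
---------
---------
----**---
---*-----
---*-*^--
----**---
-----**--
---------
t=26: ---------
---------
---------
----**---
---*-----
---*-**>-
----**---
-----**--
---------
t=27: ---------
---------
---------
----**---
---*-----
---*-***-
----**-v-
-----**--
---------
t=28: ---------
---------
---------
----**---
---*-----
---*-***-
----**<*-
-----**--
---------
t=29: ---------
---------
---------
----**---
---*-----
---*-*^*-
----****-
-----**--
---------
t=30: ---------
---------
---------
----**---
---*-----
---*-<-*-
----****-
-----**--
---------
t=31: ---------
---------
---------
----**---
---*-----
---*---*-
----*v**-
-----**--
---------
t=32: ---------
---------
---------
----**---
---*-----
---*---*-
----*->*-
-----**--
---------
t=33: ---------
---------
---------
----**---
---*-----
---*--^*-
----*--*-
-----**--
---------
t=34: ---------
---------
---------
----**---
---*-----
---*--*>-
----*--*-
-----**--
---------
t=35: ---------
---------
---------
----**---
---*---^-
---*--*--
----*--*-
-----**--
---------

4,7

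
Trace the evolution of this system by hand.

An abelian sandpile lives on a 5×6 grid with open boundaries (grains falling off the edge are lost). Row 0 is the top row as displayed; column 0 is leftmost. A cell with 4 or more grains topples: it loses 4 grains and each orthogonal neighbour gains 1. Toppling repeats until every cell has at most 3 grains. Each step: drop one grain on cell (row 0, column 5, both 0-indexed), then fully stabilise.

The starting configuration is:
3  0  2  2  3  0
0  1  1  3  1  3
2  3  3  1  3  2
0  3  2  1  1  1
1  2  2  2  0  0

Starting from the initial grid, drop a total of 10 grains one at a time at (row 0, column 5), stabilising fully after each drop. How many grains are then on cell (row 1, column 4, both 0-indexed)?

gen 0: 3  0  2  2  3  0
0  1  1  3  1  3
2  3  3  1  3  2
0  3  2  1  1  1
1  2  2  2  0  0
gen 1: 3  0  2  2  3  1
0  1  1  3  1  3
2  3  3  1  3  2
0  3  2  1  1  1
1  2  2  2  0  0
gen 2: 3  0  2  2  3  2
0  1  1  3  1  3
2  3  3  1  3  2
0  3  2  1  1  1
1  2  2  2  0  0
gen 3: 3  0  2  2  3  3
0  1  1  3  1  3
2  3  3  1  3  2
0  3  2  1  1  1
1  2  2  2  0  0
gen 4: 3  0  2  3  0  2
0  1  1  3  3  0
2  3  3  1  3  3
0  3  2  1  1  1
1  2  2  2  0  0
gen 5: 3  0  2  3  0  3
0  1  1  3  3  0
2  3  3  1  3  3
0  3  2  1  1  1
1  2  2  2  0  0
gen 6: 3  0  2  3  1  0
0  1  1  3  3  1
2  3  3  1  3  3
0  3  2  1  1  1
1  2  2  2  0  0
gen 7: 3  0  2  3  1  1
0  1  1  3  3  1
2  3  3  1  3  3
0  3  2  1  1  1
1  2  2  2  0  0
gen 8: 3  0  2  3  1  2
0  1  1  3  3  1
2  3  3  1  3  3
0  3  2  1  1  1
1  2  2  2  0  0
gen 9: 3  0  2  3  1  3
0  1  1  3  3  1
2  3  3  1  3  3
0  3  2  1  1  1
1  2  2  2  0  0
gen 10: 3  0  2  3  2  0
0  1  1  3  3  2
2  3  3  1  3  3
0  3  2  1  1  1
1  2  2  2  0  0

3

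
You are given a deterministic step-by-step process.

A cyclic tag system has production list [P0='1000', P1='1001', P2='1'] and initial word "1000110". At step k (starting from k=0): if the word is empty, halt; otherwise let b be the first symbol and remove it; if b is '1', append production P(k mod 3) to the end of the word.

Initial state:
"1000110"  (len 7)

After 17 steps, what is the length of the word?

0) "1000110"  (len 7)
1) "0001101000"  (len 10)
2) "001101000"  (len 9)
3) "01101000"  (len 8)
4) "1101000"  (len 7)
5) "1010001001"  (len 10)
6) "0100010011"  (len 10)
7) "100010011"  (len 9)
8) "000100111001"  (len 12)
9) "00100111001"  (len 11)
10) "0100111001"  (len 10)
11) "100111001"  (len 9)
12) "001110011"  (len 9)
13) "01110011"  (len 8)
14) "1110011"  (len 7)
15) "1100111"  (len 7)
16) "1001111000"  (len 10)
17) "0011110001001"  (len 13)

13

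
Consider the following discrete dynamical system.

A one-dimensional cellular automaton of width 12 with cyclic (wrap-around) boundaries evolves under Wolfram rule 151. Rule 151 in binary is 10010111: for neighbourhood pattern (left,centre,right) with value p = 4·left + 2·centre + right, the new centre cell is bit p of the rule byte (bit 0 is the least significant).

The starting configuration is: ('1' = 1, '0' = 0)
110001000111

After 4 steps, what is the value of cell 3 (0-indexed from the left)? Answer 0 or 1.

gen 0: 110001000111
gen 1: 101111111011
gen 2: 000111110001
gen 3: 111011101111
gen 4: 110001000111

0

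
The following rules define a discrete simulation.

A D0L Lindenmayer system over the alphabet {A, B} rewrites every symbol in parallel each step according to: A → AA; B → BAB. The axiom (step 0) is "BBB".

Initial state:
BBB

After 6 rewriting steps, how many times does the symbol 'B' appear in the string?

192

step 0: BBB
step 1: BABBABBAB
step 2: BABAABABBABAABABBABAABAB
step 3: BABAABABAAAABABAABABBABAABABAAAABABAABABBABAABABAAAABABAABAB
step 4: BABAABABAAAABABAABABAAAAAAAABABAABABAAAABABAABABBABAABABAA…AABABAABABBABAABABAAAABABAABABAAAAAAAABABAABABAAAABABAABAB  (len 144)
step 5: BABAABABAAAABABAABABAAAAAAAABABAABABAAAABABAABABAAAAAAAAAA…AAAAAAAAAABABAABABAAAABABAABABAAAAAAAABABAABABAAAABABAABAB  (len 336)
step 6: BABAABABAAAABABAABABAAAAAAAABABAABABAAAABABAABABAAAAAAAAAA…AAAAAAAAAABABAABABAAAABABAABABAAAAAAAABABAABABAAAABABAABAB  (len 768)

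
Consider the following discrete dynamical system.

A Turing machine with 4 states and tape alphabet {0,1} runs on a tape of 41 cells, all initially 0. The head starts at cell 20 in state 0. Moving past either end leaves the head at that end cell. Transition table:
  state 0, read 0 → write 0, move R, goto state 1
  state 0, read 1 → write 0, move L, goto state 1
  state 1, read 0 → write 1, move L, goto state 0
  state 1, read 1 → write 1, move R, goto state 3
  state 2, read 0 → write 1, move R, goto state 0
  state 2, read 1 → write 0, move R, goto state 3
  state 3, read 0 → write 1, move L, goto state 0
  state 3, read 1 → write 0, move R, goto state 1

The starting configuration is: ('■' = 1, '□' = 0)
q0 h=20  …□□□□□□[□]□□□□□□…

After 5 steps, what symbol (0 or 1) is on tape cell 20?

0) q0 h=20  …□□□□□□[□]□□□□□□…
1) q1 h=21  …□□□□□□[□]□□□□□□…
2) q0 h=20  …□□□□□□[□]■□□□□□…
3) q1 h=21  …□□□□□□[■]□□□□□□…
4) q3 h=22  …□□□□□■[□]□□□□□□…
5) q0 h=21  …□□□□□□[■]■□□□□□…

0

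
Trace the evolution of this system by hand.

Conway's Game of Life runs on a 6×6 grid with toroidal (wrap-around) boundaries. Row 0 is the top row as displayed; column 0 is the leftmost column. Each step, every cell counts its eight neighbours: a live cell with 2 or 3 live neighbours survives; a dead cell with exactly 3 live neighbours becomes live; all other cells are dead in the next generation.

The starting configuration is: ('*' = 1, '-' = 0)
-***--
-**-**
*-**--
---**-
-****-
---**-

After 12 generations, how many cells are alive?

0) -***--
-**-**
*-**--
---**-
-****-
---**-
1) **---*
----**
*-----
-----*
-----*
------
2) *---**
-*--*-
*---*-
*----*
------
-----*
3) *---*-
-*-**-
**--*-
*----*
*----*
*---**
4) **----
-****-
-****-
----*-
-*----
-*--*-
5) *---**
----**
-*---*
-*--*-
------
-**---
6) **-**-
------
-----*
*-----
-**---
**---*
7) -**-*-
*---**
------
**----
--*--*
---***
8) -**---
**-***
-*----
**----
-***-*
**---*
9) ---*--
---***
----*-
------
----**
---***
10) --*---
---*-*
---***
----**
---*-*
---*-*
11) --**--
--**-*
*--*--
*-----
*--*-*
--**--
12) -*----
-*----
******
**--*-
******
-*----

18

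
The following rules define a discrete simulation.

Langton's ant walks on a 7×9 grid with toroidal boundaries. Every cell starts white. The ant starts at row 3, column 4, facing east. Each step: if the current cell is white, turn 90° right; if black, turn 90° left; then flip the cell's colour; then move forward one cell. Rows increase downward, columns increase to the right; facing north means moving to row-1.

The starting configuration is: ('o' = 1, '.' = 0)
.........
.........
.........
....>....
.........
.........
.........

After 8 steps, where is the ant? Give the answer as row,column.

[0] .........
.........
.........
....>....
.........
.........
.........
[1] .........
.........
.........
....o....
....v....
.........
.........
[2] .........
.........
.........
....o....
...<o....
.........
.........
[3] .........
.........
.........
...^o....
...oo....
.........
.........
[4] .........
.........
.........
...o>....
...oo....
.........
.........
[5] .........
.........
....^....
...o.....
...oo....
.........
.........
[6] .........
.........
....o>...
...o.....
...oo....
.........
.........
[7] .........
.........
....oo...
...o.v...
...oo....
.........
.........
[8] .........
.........
....oo...
...o<o...
...oo....
.........
.........

3,4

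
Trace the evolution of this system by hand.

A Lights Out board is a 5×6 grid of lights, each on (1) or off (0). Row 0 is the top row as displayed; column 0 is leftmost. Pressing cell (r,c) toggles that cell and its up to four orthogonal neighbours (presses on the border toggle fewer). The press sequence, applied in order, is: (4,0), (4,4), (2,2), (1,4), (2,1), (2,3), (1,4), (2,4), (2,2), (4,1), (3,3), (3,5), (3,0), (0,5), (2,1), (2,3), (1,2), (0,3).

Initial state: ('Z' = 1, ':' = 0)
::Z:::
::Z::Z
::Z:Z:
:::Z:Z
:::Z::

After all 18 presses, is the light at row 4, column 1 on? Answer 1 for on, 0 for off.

0) ::Z:::
::Z::Z
::Z:Z:
:::Z:Z
:::Z::
1) ::Z:::
::Z::Z
::Z:Z:
Z::Z:Z
ZZ:Z::
2) ::Z:::
::Z::Z
::Z:Z:
Z::ZZZ
ZZ::ZZ
3) ::Z:::
:::::Z
:Z:ZZ:
Z:ZZZZ
ZZ::ZZ
4) ::Z:Z:
:::ZZ:
:Z:Z::
Z:ZZZZ
ZZ::ZZ
5) ::Z:Z:
:Z:ZZ:
Z:ZZ::
ZZZZZZ
ZZ::ZZ
6) ::Z:Z:
:Z::Z:
Z:::Z:
ZZZ:ZZ
ZZ::ZZ
7) ::Z:::
:Z:Z:Z
Z:::::
ZZZ:ZZ
ZZ::ZZ
8) ::Z:::
:Z:ZZZ
Z::ZZZ
ZZZ::Z
ZZ::ZZ
9) ::Z:::
:ZZZZZ
ZZZ:ZZ
ZZ:::Z
ZZ::ZZ
10) ::Z:::
:ZZZZZ
ZZZ:ZZ
Z::::Z
::Z:ZZ
11) ::Z:::
:ZZZZZ
ZZZZZZ
Z:ZZZZ
::ZZZZ
12) ::Z:::
:ZZZZZ
ZZZZZ:
Z:ZZ::
::ZZZ:
13) ::Z:::
:ZZZZZ
:ZZZZ:
:ZZZ::
Z:ZZZ:
14) ::Z:ZZ
:ZZZZ:
:ZZZZ:
:ZZZ::
Z:ZZZ:
15) ::Z:ZZ
::ZZZ:
Z::ZZ:
::ZZ::
Z:ZZZ:
16) ::Z:ZZ
::Z:Z:
Z:Z:::
::Z:::
Z:ZZZ:
17) ::::ZZ
:Z:ZZ:
Z:::::
::Z:::
Z:ZZZ:
18) ::ZZ:Z
:Z::Z:
Z:::::
::Z:::
Z:ZZZ:

0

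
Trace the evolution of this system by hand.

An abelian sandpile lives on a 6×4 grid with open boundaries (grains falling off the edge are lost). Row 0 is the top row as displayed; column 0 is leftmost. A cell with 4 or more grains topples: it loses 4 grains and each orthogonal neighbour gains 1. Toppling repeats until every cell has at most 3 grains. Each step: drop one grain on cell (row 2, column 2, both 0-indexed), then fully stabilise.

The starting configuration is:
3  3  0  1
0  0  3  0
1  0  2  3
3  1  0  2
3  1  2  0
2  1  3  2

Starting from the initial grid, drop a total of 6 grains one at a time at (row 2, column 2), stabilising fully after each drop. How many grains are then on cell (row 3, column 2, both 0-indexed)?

step 0: 3  3  0  1
0  0  3  0
1  0  2  3
3  1  0  2
3  1  2  0
2  1  3  2
step 1: 3  3  0  1
0  0  3  0
1  0  3  3
3  1  0  2
3  1  2  0
2  1  3  2
step 2: 3  3  1  1
0  1  0  2
1  1  2  0
3  1  1  3
3  1  2  0
2  1  3  2
step 3: 3  3  1  1
0  1  0  2
1  1  3  0
3  1  1  3
3  1  2  0
2  1  3  2
step 4: 3  3  1  1
0  1  1  2
1  2  0  1
3  1  2  3
3  1  2  0
2  1  3  2
step 5: 3  3  1  1
0  1  1  2
1  2  1  1
3  1  2  3
3  1  2  0
2  1  3  2
step 6: 3  3  1  1
0  1  1  2
1  2  2  1
3  1  2  3
3  1  2  0
2  1  3  2

2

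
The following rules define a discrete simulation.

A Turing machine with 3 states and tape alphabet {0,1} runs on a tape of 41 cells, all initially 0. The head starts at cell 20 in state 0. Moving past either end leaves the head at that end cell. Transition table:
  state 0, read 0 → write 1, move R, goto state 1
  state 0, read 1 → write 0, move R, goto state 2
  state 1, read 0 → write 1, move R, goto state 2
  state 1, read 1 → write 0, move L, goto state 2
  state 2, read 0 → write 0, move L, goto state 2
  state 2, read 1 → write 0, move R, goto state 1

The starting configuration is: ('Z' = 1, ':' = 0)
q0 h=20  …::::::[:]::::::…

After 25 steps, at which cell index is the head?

29

[0] q0 h=20  …::::::[:]::::::…
[1] q1 h=21  …:::::Z[:]::::::…
[2] q2 h=22  …::::ZZ[:]::::::…
[3] q2 h=21  …:::::Z[Z]::::::…
[4] q1 h=22  …::::Z:[:]::::::…
[5] q2 h=23  …:::Z:Z[:]::::::…
[6] q2 h=22  …::::Z:[Z]::::::…
[7] q1 h=23  …:::Z::[:]::::::…
[8] q2 h=24  …::Z::Z[:]::::::…
[9] q2 h=23  …:::Z::[Z]::::::…
[10] q1 h=24  …::Z:::[:]::::::…
[11] q2 h=25  …:Z:::Z[:]::::::…
[12] q2 h=24  …::Z:::[Z]::::::…
[13] q1 h=25  …:Z::::[:]::::::…
[14] q2 h=26  …Z::::Z[:]::::::…
[15] q2 h=25  …:Z::::[Z]::::::…
[16] q1 h=26  …Z:::::[:]::::::…
[17] q2 h=27  …:::::Z[:]::::::…
[18] q2 h=26  …Z:::::[Z]::::::…
[19] q1 h=27  …::::::[:]::::::…
[20] q2 h=28  …:::::Z[:]::::::…
[21] q2 h=27  …::::::[Z]::::::…
[22] q1 h=28  …::::::[:]::::::…
[23] q2 h=29  …:::::Z[:]::::::…
[24] q2 h=28  …::::::[Z]::::::…
[25] q1 h=29  …::::::[:]::::::…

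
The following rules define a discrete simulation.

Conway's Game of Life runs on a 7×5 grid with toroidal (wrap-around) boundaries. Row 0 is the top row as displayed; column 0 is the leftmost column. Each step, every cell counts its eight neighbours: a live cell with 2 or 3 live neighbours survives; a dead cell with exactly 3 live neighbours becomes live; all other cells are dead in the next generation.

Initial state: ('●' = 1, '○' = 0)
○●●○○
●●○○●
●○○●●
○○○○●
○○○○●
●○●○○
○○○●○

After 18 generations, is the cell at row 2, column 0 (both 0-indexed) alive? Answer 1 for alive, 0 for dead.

0

0) ○●●○○
●●○○●
●○○●●
○○○○●
○○○○●
●○●○○
○○○●○
1) ○●●●●
○○○○○
○●○●○
○○○○○
●○○●●
○○○●●
○○○●○
2) ○○●●●
●●○○●
○○○○○
●○●●○
●○○●○
●○●○○
●○○○○
3) ○○●●○
●●●○●
○○●●○
○●●●○
●○○●○
●○○○○
●○●○○
4) ○○○○○
●○○○●
○○○○○
○●○○○
●○○●○
●○○○○
○○●●●
5) ●○○○○
○○○○○
●○○○○
○○○○○
●●○○●
●●●○○
○○○●●
6) ○○○○●
○○○○○
○○○○○
○●○○●
○○●○●
○○●○○
○○●●●
7) ○○○○●
○○○○○
○○○○○
●○○●○
●●●○○
○●●○●
○○●○●
8) ○○○●○
○○○○○
○○○○○
●○●○●
○○○○○
○○○○●
○●●○●
9) ○○●●○
○○○○○
○○○○○
○○○○○
●○○●●
●○○●○
●○●○●
10) ○●●●●
○○○○○
○○○○○
○○○○●
●○○●○
○○●○○
●○●○○
11) ●●●●●
○○●●○
○○○○○
○○○○●
○○○●●
○○●●●
●○○○●
12) ○○○○○
●○○○○
○○○●○
○○○●●
●○●○○
○○●○○
○○○○○
13) ○○○○○
○○○○○
○○○●○
○○●●●
○●●○●
○●○○○
○○○○○
14) ○○○○○
○○○○○
○○●●●
●●○○●
○●○○●
●●●○○
○○○○○
15) ○○○○○
○○○●○
○●●●●
○●○○○
○○○●●
●●●○○
○●○○○
16) ○○○○○
○○○●●
●●○●●
○●○○○
○○○●●
●●●●●
●●●○○
17) ●●●●●
○○●●○
○●○●○
○●○○○
○○○○○
○○○○○
○○○○○
18) ●●○○●
○○○○○
○●○●○
○○●○○
○○○○○
○○○○○
●●●●●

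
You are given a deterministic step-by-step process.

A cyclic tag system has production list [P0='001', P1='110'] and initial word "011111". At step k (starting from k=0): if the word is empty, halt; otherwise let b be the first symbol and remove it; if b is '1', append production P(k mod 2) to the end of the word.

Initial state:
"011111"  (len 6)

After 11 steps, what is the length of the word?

k=0  "011111"  (len 6)
k=1  "11111"  (len 5)
k=2  "1111110"  (len 7)
k=3  "111110001"  (len 9)
k=4  "11110001110"  (len 11)
k=5  "1110001110001"  (len 13)
k=6  "110001110001110"  (len 15)
k=7  "10001110001110001"  (len 17)
k=8  "0001110001110001110"  (len 19)
k=9  "001110001110001110"  (len 18)
k=10  "01110001110001110"  (len 17)
k=11  "1110001110001110"  (len 16)

16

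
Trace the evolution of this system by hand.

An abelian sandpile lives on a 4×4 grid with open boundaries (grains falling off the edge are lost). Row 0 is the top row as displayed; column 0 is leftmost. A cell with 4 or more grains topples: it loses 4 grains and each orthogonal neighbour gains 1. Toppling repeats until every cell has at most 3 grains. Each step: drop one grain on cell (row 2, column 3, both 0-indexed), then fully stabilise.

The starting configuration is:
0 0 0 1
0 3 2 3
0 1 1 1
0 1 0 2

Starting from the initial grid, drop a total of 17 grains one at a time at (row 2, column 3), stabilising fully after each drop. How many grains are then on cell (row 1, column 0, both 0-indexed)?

1

gen 0: 0 0 0 1
0 3 2 3
0 1 1 1
0 1 0 2
gen 1: 0 0 0 1
0 3 2 3
0 1 1 2
0 1 0 2
gen 2: 0 0 0 1
0 3 2 3
0 1 1 3
0 1 0 2
gen 3: 0 0 0 2
0 3 3 0
0 1 2 1
0 1 0 3
gen 4: 0 0 0 2
0 3 3 0
0 1 2 2
0 1 0 3
gen 5: 0 0 0 2
0 3 3 0
0 1 2 3
0 1 0 3
gen 6: 0 0 0 2
0 3 3 1
0 1 3 1
0 1 1 0
gen 7: 0 0 0 2
0 3 3 1
0 1 3 2
0 1 1 0
gen 8: 0 0 0 2
0 3 3 1
0 1 3 3
0 1 1 0
gen 9: 0 1 1 2
1 0 1 3
0 3 1 1
0 1 2 1
gen 10: 0 1 1 2
1 0 1 3
0 3 1 2
0 1 2 1
gen 11: 0 1 1 2
1 0 1 3
0 3 1 3
0 1 2 1
gen 12: 0 1 1 3
1 0 2 0
0 3 2 1
0 1 2 2
gen 13: 0 1 1 3
1 0 2 0
0 3 2 2
0 1 2 2
gen 14: 0 1 1 3
1 0 2 0
0 3 2 3
0 1 2 2
gen 15: 0 1 1 3
1 0 2 1
0 3 3 0
0 1 2 3
gen 16: 0 1 1 3
1 0 2 1
0 3 3 1
0 1 2 3
gen 17: 0 1 1 3
1 0 2 1
0 3 3 2
0 1 2 3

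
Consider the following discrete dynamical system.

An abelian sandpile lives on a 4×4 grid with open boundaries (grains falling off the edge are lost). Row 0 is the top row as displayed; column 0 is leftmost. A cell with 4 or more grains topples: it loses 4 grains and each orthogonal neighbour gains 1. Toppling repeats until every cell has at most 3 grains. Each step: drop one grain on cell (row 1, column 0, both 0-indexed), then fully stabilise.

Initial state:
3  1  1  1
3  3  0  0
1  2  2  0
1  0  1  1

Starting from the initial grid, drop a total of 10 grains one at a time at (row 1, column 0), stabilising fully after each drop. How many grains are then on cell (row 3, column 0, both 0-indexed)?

2

step 0: 3  1  1  1
3  3  0  0
1  2  2  0
1  0  1  1
step 1: 0  3  1  1
2  0  1  0
2  3  2  0
1  0  1  1
step 2: 0  3  1  1
3  0  1  0
2  3  2  0
1  0  1  1
step 3: 1  3  1  1
0  1  1  0
3  3  2  0
1  0  1  1
step 4: 1  3  1  1
1  1  1  0
3  3  2  0
1  0  1  1
step 5: 1  3  1  1
2  1  1  0
3  3  2  0
1  0  1  1
step 6: 1  3  1  1
3  1  1  0
3  3  2  0
1  0  1  1
step 7: 2  3  1  1
1  3  1  0
1  0  3  0
2  1  1  1
step 8: 2  3  1  1
2  3  1  0
1  0  3  0
2  1  1  1
step 9: 2  3  1  1
3  3  1  0
1  0  3  0
2  1  1  1
step 10: 0  1  2  1
2  1  2  0
2  1  3  0
2  1  1  1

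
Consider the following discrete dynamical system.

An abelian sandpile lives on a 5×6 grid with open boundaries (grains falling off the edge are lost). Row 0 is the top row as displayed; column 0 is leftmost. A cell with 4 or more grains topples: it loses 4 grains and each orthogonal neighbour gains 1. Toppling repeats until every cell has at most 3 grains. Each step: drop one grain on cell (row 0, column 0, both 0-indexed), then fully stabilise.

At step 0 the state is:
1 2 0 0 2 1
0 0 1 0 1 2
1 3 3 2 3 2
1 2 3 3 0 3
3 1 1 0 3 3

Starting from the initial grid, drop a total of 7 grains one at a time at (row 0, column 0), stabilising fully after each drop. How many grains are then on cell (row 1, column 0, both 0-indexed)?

step 0: 1 2 0 0 2 1
0 0 1 0 1 2
1 3 3 2 3 2
1 2 3 3 0 3
3 1 1 0 3 3
step 1: 2 2 0 0 2 1
0 0 1 0 1 2
1 3 3 2 3 2
1 2 3 3 0 3
3 1 1 0 3 3
step 2: 3 2 0 0 2 1
0 0 1 0 1 2
1 3 3 2 3 2
1 2 3 3 0 3
3 1 1 0 3 3
step 3: 0 3 0 0 2 1
1 0 1 0 1 2
1 3 3 2 3 2
1 2 3 3 0 3
3 1 1 0 3 3
step 4: 1 3 0 0 2 1
1 0 1 0 1 2
1 3 3 2 3 2
1 2 3 3 0 3
3 1 1 0 3 3
step 5: 2 3 0 0 2 1
1 0 1 0 1 2
1 3 3 2 3 2
1 2 3 3 0 3
3 1 1 0 3 3
step 6: 3 3 0 0 2 1
1 0 1 0 1 2
1 3 3 2 3 2
1 2 3 3 0 3
3 1 1 0 3 3
step 7: 1 0 1 0 2 1
2 1 1 0 1 2
1 3 3 2 3 2
1 2 3 3 0 3
3 1 1 0 3 3

2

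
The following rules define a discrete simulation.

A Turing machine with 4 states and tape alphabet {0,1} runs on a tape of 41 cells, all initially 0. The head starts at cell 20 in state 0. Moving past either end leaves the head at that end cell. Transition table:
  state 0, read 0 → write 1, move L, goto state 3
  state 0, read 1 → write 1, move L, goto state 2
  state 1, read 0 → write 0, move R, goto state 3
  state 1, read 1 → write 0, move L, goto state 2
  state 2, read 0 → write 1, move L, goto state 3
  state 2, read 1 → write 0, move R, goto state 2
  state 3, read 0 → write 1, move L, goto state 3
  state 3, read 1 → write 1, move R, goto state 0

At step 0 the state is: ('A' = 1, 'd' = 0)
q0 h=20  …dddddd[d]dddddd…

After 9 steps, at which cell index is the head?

0) q0 h=20  …dddddd[d]dddddd…
1) q3 h=19  …dddddd[d]Addddd…
2) q3 h=18  …dddddd[d]AAdddd…
3) q3 h=17  …dddddd[d]AAAddd…
4) q3 h=16  …dddddd[d]AAAAdd…
5) q3 h=15  …dddddd[d]AAAAAd…
6) q3 h=14  …dddddd[d]AAAAAA…
7) q3 h=13  …dddddd[d]AAAAAA…
8) q3 h=12  …dddddd[d]AAAAAA…
9) q3 h=11  …dddddd[d]AAAAAA…

11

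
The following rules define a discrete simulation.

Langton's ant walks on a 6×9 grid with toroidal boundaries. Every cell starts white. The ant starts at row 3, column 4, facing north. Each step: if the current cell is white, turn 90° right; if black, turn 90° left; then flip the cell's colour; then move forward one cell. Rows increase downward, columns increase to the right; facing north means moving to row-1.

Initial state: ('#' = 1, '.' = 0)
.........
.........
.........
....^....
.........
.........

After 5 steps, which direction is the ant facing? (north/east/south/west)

west

step 0: .........
.........
.........
....^....
.........
.........
step 1: .........
.........
.........
....#>...
.........
.........
step 2: .........
.........
.........
....##...
.....v...
.........
step 3: .........
.........
.........
....##...
....<#...
.........
step 4: .........
.........
.........
....^#...
....##...
.........
step 5: .........
.........
.........
...<.#...
....##...
.........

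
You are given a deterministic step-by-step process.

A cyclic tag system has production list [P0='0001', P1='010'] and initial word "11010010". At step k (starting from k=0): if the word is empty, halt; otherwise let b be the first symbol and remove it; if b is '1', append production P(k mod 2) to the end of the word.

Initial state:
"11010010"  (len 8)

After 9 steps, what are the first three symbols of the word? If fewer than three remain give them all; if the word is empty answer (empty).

001

step 0: "11010010"  (len 8)
step 1: "10100100001"  (len 11)
step 2: "0100100001010"  (len 13)
step 3: "100100001010"  (len 12)
step 4: "00100001010010"  (len 14)
step 5: "0100001010010"  (len 13)
step 6: "100001010010"  (len 12)
step 7: "000010100100001"  (len 15)
step 8: "00010100100001"  (len 14)
step 9: "0010100100001"  (len 13)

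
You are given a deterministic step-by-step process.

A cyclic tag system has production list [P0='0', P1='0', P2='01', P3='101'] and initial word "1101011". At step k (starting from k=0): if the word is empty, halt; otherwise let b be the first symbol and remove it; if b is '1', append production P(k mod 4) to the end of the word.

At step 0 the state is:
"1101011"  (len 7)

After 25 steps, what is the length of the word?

3

t=0: "1101011"  (len 7)
t=1: "1010110"  (len 7)
t=2: "0101100"  (len 7)
t=3: "101100"  (len 6)
t=4: "01100101"  (len 8)
t=5: "1100101"  (len 7)
t=6: "1001010"  (len 7)
t=7: "00101001"  (len 8)
t=8: "0101001"  (len 7)
t=9: "101001"  (len 6)
t=10: "010010"  (len 6)
t=11: "10010"  (len 5)
t=12: "0010101"  (len 7)
t=13: "010101"  (len 6)
t=14: "10101"  (len 5)
t=15: "010101"  (len 6)
t=16: "10101"  (len 5)
t=17: "01010"  (len 5)
t=18: "1010"  (len 4)
t=19: "01001"  (len 5)
t=20: "1001"  (len 4)
t=21: "0010"  (len 4)
t=22: "010"  (len 3)
t=23: "10"  (len 2)
t=24: "0101"  (len 4)
t=25: "101"  (len 3)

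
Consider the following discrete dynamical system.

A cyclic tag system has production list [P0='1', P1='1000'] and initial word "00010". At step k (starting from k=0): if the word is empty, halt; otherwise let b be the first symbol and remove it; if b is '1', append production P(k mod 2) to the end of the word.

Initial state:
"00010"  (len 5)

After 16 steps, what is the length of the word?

5

[0] "00010"  (len 5)
[1] "0010"  (len 4)
[2] "010"  (len 3)
[3] "10"  (len 2)
[4] "01000"  (len 5)
[5] "1000"  (len 4)
[6] "0001000"  (len 7)
[7] "001000"  (len 6)
[8] "01000"  (len 5)
[9] "1000"  (len 4)
[10] "0001000"  (len 7)
[11] "001000"  (len 6)
[12] "01000"  (len 5)
[13] "1000"  (len 4)
[14] "0001000"  (len 7)
[15] "001000"  (len 6)
[16] "01000"  (len 5)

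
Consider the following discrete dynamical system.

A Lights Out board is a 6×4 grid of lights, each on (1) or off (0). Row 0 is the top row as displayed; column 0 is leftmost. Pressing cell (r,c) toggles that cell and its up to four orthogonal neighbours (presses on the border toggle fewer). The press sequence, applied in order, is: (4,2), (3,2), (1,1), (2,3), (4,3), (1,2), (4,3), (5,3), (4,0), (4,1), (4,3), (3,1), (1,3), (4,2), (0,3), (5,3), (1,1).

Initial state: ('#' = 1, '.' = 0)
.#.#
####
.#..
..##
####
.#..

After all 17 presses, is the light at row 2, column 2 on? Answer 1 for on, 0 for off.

1

step 0: .#.#
####
.#..
..##
####
.#..
step 1: .#.#
####
.#..
...#
#...
.##.
step 2: .#.#
####
.##.
.##.
#.#.
.##.
step 3: ...#
...#
..#.
.##.
#.#.
.##.
step 4: ...#
....
...#
.###
#.#.
.##.
step 5: ...#
....
...#
.##.
#..#
.###
step 6: ..##
.###
..##
.##.
#..#
.###
step 7: ..##
.###
..##
.###
#.#.
.##.
step 8: ..##
.###
..##
.###
#.##
.#.#
step 9: ..##
.###
..##
####
.###
##.#
step 10: ..##
.###
..##
#.##
#..#
#..#
step 11: ..##
.###
..##
#.#.
#.#.
#...
step 12: ..##
.###
.###
.#..
###.
#...
step 13: ..#.
.#..
.##.
.#..
###.
#...
step 14: ..#.
.#..
.##.
.##.
#..#
#.#.
step 15: ...#
.#.#
.##.
.##.
#..#
#.#.
step 16: ...#
.#.#
.##.
.##.
#...
#..#
step 17: .#.#
#.##
..#.
.##.
#...
#..#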